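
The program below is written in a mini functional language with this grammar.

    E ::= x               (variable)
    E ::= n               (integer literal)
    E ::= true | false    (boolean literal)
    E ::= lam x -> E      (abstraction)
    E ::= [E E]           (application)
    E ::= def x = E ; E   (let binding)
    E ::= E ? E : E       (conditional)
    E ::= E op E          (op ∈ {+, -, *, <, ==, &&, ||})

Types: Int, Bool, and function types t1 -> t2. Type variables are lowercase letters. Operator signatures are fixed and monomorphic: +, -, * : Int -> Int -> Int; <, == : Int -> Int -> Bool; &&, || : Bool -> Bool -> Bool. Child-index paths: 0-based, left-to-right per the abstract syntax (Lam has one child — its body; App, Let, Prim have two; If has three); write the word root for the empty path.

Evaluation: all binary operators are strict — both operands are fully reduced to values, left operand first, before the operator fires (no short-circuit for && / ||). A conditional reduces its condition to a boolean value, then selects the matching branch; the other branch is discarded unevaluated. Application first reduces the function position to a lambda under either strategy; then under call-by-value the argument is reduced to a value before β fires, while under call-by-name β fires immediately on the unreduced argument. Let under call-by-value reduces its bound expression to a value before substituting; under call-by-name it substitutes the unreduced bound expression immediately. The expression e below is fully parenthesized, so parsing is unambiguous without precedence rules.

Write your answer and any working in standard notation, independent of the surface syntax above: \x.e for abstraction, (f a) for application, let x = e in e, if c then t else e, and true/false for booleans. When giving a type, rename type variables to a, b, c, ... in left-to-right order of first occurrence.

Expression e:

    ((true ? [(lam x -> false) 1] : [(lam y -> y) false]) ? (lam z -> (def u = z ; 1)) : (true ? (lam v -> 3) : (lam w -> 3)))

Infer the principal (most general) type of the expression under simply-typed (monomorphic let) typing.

Working:
  unify Bool ~ Bool
\x._ : a -> Bool
  unify a -> Bool ~ Int -> b
  unify a ~ Int
  unify Bool ~ b
_ _ : Bool
y : c
\y._ : c -> c
  unify c -> c ~ Bool -> d
  unify c ~ Bool
  unify Bool ~ d
_ _ : Bool
  unify Bool ~ Bool
  unify Bool ~ Bool
z : e
let u : e
\z._ : e -> Int
  unify Bool ~ Bool
\v._ : f -> Int
\w._ : g -> Int
  unify f -> Int ~ g -> Int
  unify f ~ g
  unify Int ~ Int
  unify e -> Int ~ g -> Int
  unify e ~ g
  unify Int ~ Int

Answer: a -> Int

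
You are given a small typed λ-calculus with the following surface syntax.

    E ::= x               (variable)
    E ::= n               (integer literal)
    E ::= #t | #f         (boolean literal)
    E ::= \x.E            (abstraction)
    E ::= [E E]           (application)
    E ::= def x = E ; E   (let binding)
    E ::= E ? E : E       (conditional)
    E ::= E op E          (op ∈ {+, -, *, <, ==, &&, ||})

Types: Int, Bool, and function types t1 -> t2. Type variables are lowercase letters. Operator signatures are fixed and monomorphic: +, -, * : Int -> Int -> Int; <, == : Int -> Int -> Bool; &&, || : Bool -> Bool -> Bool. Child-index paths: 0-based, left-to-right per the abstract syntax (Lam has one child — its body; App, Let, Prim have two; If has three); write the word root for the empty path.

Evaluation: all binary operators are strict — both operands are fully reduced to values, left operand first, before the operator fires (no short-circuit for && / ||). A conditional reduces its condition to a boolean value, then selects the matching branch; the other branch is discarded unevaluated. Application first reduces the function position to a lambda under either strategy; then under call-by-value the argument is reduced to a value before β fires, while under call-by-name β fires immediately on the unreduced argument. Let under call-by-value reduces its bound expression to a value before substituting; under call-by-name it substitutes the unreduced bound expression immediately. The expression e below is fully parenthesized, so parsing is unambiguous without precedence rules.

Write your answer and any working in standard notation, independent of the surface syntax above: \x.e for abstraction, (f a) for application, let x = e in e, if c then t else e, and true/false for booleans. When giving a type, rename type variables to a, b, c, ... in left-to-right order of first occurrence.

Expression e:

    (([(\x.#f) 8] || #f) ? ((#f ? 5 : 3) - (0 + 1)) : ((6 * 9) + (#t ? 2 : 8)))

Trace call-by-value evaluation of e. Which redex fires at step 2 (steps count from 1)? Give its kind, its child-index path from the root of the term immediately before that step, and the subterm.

Answer: delta at 0 : (false || false)

Derivation:
step 0: (if (((\x.false) 8) || false) then ((if false then 5 else 3) - (0 + 1)) else ((6 * 9) + (if true then 2 else 8)))
step 1: [beta@0.0] (if (false || false) then ((if false then 5 else 3) - (0 + 1)) else ((6 * 9) + (if true then 2 else 8)))
step 2: [delta@0] (if false then ((if false then 5 else 3) - (0 + 1)) else ((6 * 9) + (if true then 2 else 8)))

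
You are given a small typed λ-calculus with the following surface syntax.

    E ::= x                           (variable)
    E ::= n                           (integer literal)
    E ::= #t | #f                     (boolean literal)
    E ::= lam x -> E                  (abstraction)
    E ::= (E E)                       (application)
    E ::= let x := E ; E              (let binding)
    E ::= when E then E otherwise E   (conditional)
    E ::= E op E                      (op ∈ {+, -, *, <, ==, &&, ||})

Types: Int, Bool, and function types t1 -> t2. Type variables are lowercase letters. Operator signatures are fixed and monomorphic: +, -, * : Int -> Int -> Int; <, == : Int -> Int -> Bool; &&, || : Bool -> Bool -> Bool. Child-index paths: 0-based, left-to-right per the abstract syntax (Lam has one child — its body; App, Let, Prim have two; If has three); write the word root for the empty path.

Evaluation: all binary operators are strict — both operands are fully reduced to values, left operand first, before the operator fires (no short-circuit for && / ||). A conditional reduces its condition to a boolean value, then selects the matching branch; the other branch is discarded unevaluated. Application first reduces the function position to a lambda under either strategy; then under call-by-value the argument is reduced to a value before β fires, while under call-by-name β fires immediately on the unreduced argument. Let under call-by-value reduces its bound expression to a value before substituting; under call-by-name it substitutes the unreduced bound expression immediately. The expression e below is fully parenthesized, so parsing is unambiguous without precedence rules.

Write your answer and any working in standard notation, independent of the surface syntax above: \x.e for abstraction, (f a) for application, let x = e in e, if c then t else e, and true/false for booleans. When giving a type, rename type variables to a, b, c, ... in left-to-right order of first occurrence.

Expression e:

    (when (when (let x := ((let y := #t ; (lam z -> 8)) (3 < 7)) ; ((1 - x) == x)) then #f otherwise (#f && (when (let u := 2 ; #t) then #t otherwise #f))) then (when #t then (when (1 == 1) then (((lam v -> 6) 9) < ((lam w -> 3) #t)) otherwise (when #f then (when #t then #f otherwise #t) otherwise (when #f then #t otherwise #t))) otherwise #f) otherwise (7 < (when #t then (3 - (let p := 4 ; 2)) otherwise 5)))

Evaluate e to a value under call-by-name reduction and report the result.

Derivation:
step 0: (if (if (let x = ((let y = true in (\z.8)) (3 < 7)) in ((1 - x) == x)) then false else (false && (if (let u = 2 in true) then true else false))) then (if true then (if (1 == 1) then (((\v.6) 9) < ((\w.3) true)) else (if false then (if true then false else true) else (if false then true else true))) else false) else (7 < (if true then (3 - (let p = 4 in 2)) else 5)))
step 1: [let@0.0] (if (if ((1 - ((let y = true in (\z.8)) (3 < 7))) == ((let y = true in (\z.8)) (3 < 7))) then false else (false && (if (let u = 2 in true) then true else false))) then (if true then (if (1 == 1) then (((\v.6) 9) < ((\w.3) true)) else (if false then (if true then false else true) else (if false then true else true))) else false) else (7 < (if true then (3 - (let p = 4 in 2)) else 5)))
step 2: [let@0.0.0.1.0] (if (if ((1 - ((\z.8) (3 < 7))) == ((let y = true in (\z.8)) (3 < 7))) then false else (false && (if (let u = 2 in true) then true else false))) then (if true then (if (1 == 1) then (((\v.6) 9) < ((\w.3) true)) else (if false then (if true then false else true) else (if false then true else true))) else false) else (7 < (if true then (3 - (let p = 4 in 2)) else 5)))
step 3: [beta@0.0.0.1] (if (if ((1 - 8) == ((let y = true in (\z.8)) (3 < 7))) then false else (false && (if (let u = 2 in true) then true else false))) then (if true then (if (1 == 1) then (((\v.6) 9) < ((\w.3) true)) else (if false then (if true then false else true) else (if false then true else true))) else false) else (7 < (if true then (3 - (let p = 4 in 2)) else 5)))
step 4: [delta@0.0.0] (if (if (-7 == ((let y = true in (\z.8)) (3 < 7))) then false else (false && (if (let u = 2 in true) then true else false))) then (if true then (if (1 == 1) then (((\v.6) 9) < ((\w.3) true)) else (if false then (if true then false else true) else (if false then true else true))) else false) else (7 < (if true then (3 - (let p = 4 in 2)) else 5)))
step 5: [let@0.0.1.0] (if (if (-7 == ((\z.8) (3 < 7))) then false else (false && (if (let u = 2 in true) then true else false))) then (if true then (if (1 == 1) then (((\v.6) 9) < ((\w.3) true)) else (if false then (if true then false else true) else (if false then true else true))) else false) else (7 < (if true then (3 - (let p = 4 in 2)) else 5)))
step 6: [beta@0.0.1] (if (if (-7 == 8) then false else (false && (if (let u = 2 in true) then true else false))) then (if true then (if (1 == 1) then (((\v.6) 9) < ((\w.3) true)) else (if false then (if true then false else true) else (if false then true else true))) else false) else (7 < (if true then (3 - (let p = 4 in 2)) else 5)))
step 7: [delta@0.0] (if (if false then false else (false && (if (let u = 2 in true) then true else false))) then (if true then (if (1 == 1) then (((\v.6) 9) < ((\w.3) true)) else (if false then (if true then false else true) else (if false then true else true))) else false) else (7 < (if true then (3 - (let p = 4 in 2)) else 5)))
step 8: [if@0] (if (false && (if (let u = 2 in true) then true else false)) then (if true then (if (1 == 1) then (((\v.6) 9) < ((\w.3) true)) else (if false then (if true then false else true) else (if false then true else true))) else false) else (7 < (if true then (3 - (let p = 4 in 2)) else 5)))
step 9: [let@0.1.0] (if (false && (if true then true else false)) then (if true then (if (1 == 1) then (((\v.6) 9) < ((\w.3) true)) else (if false then (if true then false else true) else (if false then true else true))) else false) else (7 < (if true then (3 - (let p = 4 in 2)) else 5)))
step 10: [if@0.1] (if (false && true) then (if true then (if (1 == 1) then (((\v.6) 9) < ((\w.3) true)) else (if false then (if true then false else true) else (if false then true else true))) else false) else (7 < (if true then (3 - (let p = 4 in 2)) else 5)))
step 11: [delta@0] (if false then (if true then (if (1 == 1) then (((\v.6) 9) < ((\w.3) true)) else (if false then (if true then false else true) else (if false then true else true))) else false) else (7 < (if true then (3 - (let p = 4 in 2)) else 5)))
step 12: [if@root] (7 < (if true then (3 - (let p = 4 in 2)) else 5))
step 13: [if@1] (7 < (3 - (let p = 4 in 2)))
step 14: [let@1.1] (7 < (3 - 2))
step 15: [delta@1] (7 < 1)
step 16: [delta@root] false

Answer: false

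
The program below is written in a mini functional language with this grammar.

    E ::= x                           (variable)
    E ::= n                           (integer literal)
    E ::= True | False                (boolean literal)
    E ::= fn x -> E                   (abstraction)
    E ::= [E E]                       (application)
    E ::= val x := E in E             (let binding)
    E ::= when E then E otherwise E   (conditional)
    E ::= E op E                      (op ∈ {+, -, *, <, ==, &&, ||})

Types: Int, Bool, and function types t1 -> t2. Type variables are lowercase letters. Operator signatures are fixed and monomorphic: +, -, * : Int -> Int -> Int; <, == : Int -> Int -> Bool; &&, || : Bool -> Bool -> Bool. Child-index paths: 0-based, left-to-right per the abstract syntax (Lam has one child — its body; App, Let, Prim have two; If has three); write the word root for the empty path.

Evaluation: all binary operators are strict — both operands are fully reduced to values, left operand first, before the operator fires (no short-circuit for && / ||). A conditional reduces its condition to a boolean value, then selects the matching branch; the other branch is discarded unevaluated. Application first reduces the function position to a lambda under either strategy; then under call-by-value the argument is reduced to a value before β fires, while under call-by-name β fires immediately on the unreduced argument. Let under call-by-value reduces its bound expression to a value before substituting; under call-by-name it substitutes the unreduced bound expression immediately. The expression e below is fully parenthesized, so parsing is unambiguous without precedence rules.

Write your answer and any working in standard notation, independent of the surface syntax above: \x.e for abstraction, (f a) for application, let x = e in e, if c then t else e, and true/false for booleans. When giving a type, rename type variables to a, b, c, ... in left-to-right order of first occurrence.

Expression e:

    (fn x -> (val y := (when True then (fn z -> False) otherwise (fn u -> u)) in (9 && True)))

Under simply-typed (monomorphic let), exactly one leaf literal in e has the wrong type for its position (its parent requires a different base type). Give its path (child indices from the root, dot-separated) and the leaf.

Working:
  unify Bool ~ Bool
\z._ : b -> Bool
u : c
\u._ : c -> c
  unify b -> Bool ~ c -> c
  unify b ~ c
  unify Bool ~ c
let y : Bool -> Bool
  unify Int ~ Bool
  FAIL: mismatch Int ~ Bool

Answer: 0.1.0 : 9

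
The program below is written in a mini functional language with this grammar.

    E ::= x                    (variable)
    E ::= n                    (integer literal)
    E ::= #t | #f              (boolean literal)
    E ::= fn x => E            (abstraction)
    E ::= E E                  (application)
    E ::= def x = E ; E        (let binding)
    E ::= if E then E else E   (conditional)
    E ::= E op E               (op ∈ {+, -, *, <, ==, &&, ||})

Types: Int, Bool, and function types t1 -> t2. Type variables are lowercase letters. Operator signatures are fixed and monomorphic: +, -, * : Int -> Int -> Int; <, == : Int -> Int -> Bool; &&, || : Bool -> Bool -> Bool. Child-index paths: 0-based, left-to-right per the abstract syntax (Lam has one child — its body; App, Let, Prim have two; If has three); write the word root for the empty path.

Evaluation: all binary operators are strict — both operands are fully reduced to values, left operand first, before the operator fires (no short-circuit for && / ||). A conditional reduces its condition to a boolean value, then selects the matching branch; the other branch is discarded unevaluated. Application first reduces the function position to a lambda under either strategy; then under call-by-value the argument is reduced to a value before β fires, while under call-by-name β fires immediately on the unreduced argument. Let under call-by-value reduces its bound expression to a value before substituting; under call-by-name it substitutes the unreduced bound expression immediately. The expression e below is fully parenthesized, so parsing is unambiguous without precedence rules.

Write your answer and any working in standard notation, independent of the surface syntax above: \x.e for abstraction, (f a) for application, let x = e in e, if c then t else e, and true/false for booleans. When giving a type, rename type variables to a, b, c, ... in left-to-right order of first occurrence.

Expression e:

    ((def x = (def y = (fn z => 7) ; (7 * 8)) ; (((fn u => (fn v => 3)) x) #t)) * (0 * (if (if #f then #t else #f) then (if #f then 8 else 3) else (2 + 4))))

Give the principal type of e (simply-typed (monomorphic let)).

Trace:
\z._ : a -> Int
let y : a -> Int
  unify Int ~ Int
  unify Int ~ Int
let x : Int
\v._ : c -> Int
\u._ : b -> c -> Int
x : Int
  unify b -> c -> Int ~ Int -> d
  unify b ~ Int
  unify c -> Int ~ d
_ _ : c -> Int
  unify c -> Int ~ Bool -> e
  unify c ~ Bool
  unify Int ~ e
_ _ : Int
  unify Int ~ Int
  unify Int ~ Int
  unify Bool ~ Bool
  unify Bool ~ Bool
  unify Bool ~ Bool
  unify Bool ~ Bool
  unify Int ~ Int
  unify Int ~ Int
  unify Int ~ Int
  unify Int ~ Int
  unify Int ~ Int
  unify Int ~ Int

Answer: Int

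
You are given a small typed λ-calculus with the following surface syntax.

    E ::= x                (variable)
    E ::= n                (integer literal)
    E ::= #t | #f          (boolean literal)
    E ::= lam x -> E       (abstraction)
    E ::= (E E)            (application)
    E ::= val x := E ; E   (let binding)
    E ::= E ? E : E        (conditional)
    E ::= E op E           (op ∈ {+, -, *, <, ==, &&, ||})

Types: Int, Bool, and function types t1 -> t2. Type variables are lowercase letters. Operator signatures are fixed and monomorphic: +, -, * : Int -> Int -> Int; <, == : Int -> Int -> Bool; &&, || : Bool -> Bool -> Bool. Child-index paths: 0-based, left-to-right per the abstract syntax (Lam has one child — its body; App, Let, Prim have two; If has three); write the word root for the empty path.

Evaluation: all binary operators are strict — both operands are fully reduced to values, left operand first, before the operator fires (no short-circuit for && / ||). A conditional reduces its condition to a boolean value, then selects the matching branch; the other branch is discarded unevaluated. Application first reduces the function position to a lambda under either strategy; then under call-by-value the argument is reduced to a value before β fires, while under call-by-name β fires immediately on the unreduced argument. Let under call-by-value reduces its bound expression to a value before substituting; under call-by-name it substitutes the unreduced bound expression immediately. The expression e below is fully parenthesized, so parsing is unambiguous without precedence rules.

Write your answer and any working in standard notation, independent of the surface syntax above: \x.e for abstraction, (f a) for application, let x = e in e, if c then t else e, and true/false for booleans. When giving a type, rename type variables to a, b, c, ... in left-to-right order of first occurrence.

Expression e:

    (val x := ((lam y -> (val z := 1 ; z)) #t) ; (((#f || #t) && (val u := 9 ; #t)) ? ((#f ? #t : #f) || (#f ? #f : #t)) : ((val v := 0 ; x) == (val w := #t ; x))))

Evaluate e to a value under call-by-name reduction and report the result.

Answer: true

Working:
step 0: (let x = ((\y.(let z = 1 in z)) true) in (if ((false || true) && (let u = 9 in true)) then ((if false then true else false) || (if false then false else true)) else ((let v = 0 in x) == (let w = true in x))))
step 1: [let@root] (if ((false || true) && (let u = 9 in true)) then ((if false then true else false) || (if false then false else true)) else ((let v = 0 in ((\y.(let z = 1 in z)) true)) == (let w = true in ((\y.(let z = 1 in z)) true))))
step 2: [delta@0.0] (if (true && (let u = 9 in true)) then ((if false then true else false) || (if false then false else true)) else ((let v = 0 in ((\y.(let z = 1 in z)) true)) == (let w = true in ((\y.(let z = 1 in z)) true))))
step 3: [let@0.1] (if (true && true) then ((if false then true else false) || (if false then false else true)) else ((let v = 0 in ((\y.(let z = 1 in z)) true)) == (let w = true in ((\y.(let z = 1 in z)) true))))
step 4: [delta@0] (if true then ((if false then true else false) || (if false then false else true)) else ((let v = 0 in ((\y.(let z = 1 in z)) true)) == (let w = true in ((\y.(let z = 1 in z)) true))))
step 5: [if@root] ((if false then true else false) || (if false then false else true))
step 6: [if@0] (false || (if false then false else true))
step 7: [if@1] (false || true)
step 8: [delta@root] true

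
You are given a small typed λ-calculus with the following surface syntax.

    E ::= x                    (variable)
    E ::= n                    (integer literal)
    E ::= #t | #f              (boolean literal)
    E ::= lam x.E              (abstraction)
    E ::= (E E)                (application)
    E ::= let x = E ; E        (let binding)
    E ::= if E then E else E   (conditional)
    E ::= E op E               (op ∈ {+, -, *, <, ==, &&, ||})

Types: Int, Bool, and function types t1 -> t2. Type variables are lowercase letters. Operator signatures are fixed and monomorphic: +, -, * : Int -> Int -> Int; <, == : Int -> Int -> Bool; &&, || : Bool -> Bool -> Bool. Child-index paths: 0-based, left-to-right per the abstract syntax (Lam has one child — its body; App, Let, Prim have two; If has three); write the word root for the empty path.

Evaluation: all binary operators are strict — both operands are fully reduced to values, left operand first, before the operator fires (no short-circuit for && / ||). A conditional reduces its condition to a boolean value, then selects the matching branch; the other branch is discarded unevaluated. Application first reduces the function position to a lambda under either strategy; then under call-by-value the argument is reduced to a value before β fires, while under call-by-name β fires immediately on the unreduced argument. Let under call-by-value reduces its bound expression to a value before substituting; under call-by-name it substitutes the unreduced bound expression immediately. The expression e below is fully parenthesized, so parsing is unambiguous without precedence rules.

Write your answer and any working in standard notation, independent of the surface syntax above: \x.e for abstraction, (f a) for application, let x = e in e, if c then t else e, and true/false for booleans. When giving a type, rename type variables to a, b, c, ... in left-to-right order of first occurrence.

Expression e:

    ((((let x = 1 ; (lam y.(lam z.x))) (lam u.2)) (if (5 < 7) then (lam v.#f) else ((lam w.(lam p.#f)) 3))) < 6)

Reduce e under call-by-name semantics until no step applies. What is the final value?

Derivation:
step 0: ((((let x = 1 in (\y.(\z.x))) (\u.2)) (if (5 < 7) then (\v.false) else ((\w.(\p.false)) 3))) < 6)
step 1: [let@0.0.0] ((((\y.(\z.1)) (\u.2)) (if (5 < 7) then (\v.false) else ((\w.(\p.false)) 3))) < 6)
step 2: [beta@0.0] (((\z.1) (if (5 < 7) then (\v.false) else ((\w.(\p.false)) 3))) < 6)
step 3: [beta@0] (1 < 6)
step 4: [delta@root] true

Answer: true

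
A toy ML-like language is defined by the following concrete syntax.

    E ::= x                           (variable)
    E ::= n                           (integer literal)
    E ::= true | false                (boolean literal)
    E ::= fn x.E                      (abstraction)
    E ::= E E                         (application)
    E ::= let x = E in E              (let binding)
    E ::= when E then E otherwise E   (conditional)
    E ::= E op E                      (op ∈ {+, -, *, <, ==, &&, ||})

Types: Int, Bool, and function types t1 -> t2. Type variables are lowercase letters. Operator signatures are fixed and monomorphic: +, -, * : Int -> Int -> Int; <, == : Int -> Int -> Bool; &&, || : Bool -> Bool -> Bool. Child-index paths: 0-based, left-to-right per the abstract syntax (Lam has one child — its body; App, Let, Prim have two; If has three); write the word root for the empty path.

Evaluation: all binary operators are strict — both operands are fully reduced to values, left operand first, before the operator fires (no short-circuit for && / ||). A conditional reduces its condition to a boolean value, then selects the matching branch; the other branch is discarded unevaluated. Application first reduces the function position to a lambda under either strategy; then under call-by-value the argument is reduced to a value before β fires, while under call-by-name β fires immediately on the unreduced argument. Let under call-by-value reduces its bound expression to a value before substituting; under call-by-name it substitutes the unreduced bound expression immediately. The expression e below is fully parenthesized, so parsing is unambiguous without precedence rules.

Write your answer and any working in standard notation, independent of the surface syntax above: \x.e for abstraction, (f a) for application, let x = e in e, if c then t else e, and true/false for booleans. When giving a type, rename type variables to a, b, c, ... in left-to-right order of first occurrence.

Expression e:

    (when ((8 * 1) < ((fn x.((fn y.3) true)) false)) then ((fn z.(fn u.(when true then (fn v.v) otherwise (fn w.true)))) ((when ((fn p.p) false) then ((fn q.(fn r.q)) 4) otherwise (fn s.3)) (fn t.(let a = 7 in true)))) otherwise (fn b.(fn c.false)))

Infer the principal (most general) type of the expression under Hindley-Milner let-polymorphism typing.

Answer: a -> Bool -> Bool

Trace:
  unify Int ~ Int
  unify Int ~ Int
  unify Int ~ Int
\y._ : b -> Int
  unify b -> Int ~ Bool -> c
  unify b ~ Bool
  unify Int ~ c
_ _ : Int
\x._ : a -> Int
  unify a -> Int ~ Bool -> d
  unify a ~ Bool
  unify Int ~ d
_ _ : Int
  unify Int ~ Int
  unify Bool ~ Bool
  unify Bool ~ Bool
v : g
\v._ : g -> g
\w._ : h -> Bool
  unify g -> g ~ h -> Bool
  unify g ~ h
  unify h ~ Bool
\u._ : f -> Bool -> Bool
\z._ : e -> f -> Bool -> Bool
p : i
\p._ : i -> i
  unify i -> i ~ Bool -> j
  unify i ~ Bool
  unify Bool ~ j
_ _ : Bool
  unify Bool ~ Bool
q : k
\r._ : l -> k
\q._ : k -> l -> k
  unify k -> l -> k ~ Int -> m
  unify k ~ Int
  unify l -> Int ~ m
_ _ : l -> Int
\s._ : n -> Int
  unify l -> Int ~ n -> Int
  unify l ~ n
  unify Int ~ Int
let a : Int
\t._ : o -> Bool
  unify n -> Int ~ (o -> Bool) -> p
  unify n ~ o -> Bool
  unify Int ~ p
_ _ : Int
  unify e -> f -> Bool -> Bool ~ Int -> q
  unify e ~ Int
  unify f -> Bool -> Bool ~ q
_ _ : f -> Bool -> Bool
\c._ : s -> Bool
\b._ : r -> s -> Bool
  unify f -> Bool -> Bool ~ r -> s -> Bool
  unify f ~ r
  unify Bool -> Bool ~ s -> Bool
  unify Bool ~ s
  unify Bool ~ Bool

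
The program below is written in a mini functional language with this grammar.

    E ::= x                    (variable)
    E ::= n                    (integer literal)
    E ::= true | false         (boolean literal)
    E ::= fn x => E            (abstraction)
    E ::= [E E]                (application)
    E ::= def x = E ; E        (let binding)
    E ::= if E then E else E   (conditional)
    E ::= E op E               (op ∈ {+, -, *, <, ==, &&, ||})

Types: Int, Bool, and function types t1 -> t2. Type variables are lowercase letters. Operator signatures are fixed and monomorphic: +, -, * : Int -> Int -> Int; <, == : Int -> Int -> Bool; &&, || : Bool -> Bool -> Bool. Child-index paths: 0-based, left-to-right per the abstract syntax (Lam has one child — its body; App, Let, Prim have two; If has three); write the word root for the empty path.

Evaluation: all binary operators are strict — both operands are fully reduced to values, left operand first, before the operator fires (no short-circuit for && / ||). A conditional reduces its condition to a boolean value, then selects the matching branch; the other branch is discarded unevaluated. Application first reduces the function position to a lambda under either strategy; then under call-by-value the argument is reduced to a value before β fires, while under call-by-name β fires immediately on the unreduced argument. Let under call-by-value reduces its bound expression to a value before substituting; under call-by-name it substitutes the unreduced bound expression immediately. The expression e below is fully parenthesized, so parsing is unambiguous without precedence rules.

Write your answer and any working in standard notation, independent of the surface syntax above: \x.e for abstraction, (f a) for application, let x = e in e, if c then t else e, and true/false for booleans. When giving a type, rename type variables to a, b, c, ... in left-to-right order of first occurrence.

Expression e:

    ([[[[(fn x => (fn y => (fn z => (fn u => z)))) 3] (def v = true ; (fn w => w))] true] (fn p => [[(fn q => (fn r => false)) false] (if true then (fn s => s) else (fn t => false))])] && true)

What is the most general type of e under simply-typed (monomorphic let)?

Trace:
z : c
\u._ : d -> c
\z._ : c -> d -> c
\y._ : b -> c -> d -> c
\x._ : a -> b -> c -> d -> c
  unify a -> b -> c -> d -> c ~ Int -> e
  unify a ~ Int
  unify b -> c -> d -> c ~ e
_ _ : b -> c -> d -> c
let v : Bool
w : f
\w._ : f -> f
  unify b -> c -> d -> c ~ (f -> f) -> g
  unify b ~ f -> f
  unify c -> d -> c ~ g
_ _ : c -> d -> c
  unify c -> d -> c ~ Bool -> h
  unify c ~ Bool
  unify d -> Bool ~ h
_ _ : d -> Bool
\r._ : k -> Bool
\q._ : j -> k -> Bool
  unify j -> k -> Bool ~ Bool -> l
  unify j ~ Bool
  unify k -> Bool ~ l
_ _ : k -> Bool
  unify Bool ~ Bool
s : m
\s._ : m -> m
\t._ : n -> Bool
  unify m -> m ~ n -> Bool
  unify m ~ n
  unify n ~ Bool
  unify k -> Bool ~ (Bool -> Bool) -> o
  unify k ~ Bool -> Bool
  unify Bool ~ o
_ _ : Bool
\p._ : i -> Bool
  unify d -> Bool ~ (i -> Bool) -> p
  unify d ~ i -> Bool
  unify Bool ~ p
_ _ : Bool
  unify Bool ~ Bool
  unify Bool ~ Bool

Answer: Bool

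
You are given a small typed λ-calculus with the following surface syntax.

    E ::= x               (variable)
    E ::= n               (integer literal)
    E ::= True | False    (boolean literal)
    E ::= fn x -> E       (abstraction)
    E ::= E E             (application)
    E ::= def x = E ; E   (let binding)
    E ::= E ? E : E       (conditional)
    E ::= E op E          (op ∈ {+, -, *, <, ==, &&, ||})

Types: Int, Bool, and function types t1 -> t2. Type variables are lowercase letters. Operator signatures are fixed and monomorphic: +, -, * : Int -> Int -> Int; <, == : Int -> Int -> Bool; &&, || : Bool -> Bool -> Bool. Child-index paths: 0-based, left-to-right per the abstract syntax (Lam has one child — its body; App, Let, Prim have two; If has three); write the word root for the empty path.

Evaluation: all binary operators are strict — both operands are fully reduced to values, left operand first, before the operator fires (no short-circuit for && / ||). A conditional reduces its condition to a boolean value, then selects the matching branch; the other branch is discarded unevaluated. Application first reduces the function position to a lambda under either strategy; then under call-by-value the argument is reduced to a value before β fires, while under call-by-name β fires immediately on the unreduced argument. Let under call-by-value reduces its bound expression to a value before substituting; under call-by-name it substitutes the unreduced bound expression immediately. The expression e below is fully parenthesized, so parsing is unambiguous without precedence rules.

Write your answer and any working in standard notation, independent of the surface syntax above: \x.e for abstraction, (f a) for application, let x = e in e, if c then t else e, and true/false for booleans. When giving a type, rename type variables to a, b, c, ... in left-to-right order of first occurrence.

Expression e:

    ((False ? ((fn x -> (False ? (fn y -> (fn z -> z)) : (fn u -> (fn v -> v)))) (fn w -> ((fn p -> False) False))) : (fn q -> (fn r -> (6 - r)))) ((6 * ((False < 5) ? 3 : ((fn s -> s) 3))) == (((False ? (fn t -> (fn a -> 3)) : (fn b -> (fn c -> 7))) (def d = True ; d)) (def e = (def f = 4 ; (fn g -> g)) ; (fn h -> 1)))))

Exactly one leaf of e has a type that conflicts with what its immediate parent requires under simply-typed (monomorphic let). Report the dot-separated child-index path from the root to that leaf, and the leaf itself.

Working:
  unify Bool ~ Bool
  unify Bool ~ Bool
z : c
\z._ : c -> c
\y._ : b -> c -> c
v : e
\v._ : e -> e
\u._ : d -> e -> e
  unify b -> c -> c ~ d -> e -> e
  unify b ~ d
  unify c -> c ~ e -> e
  unify c ~ e
  unify e ~ e
\x._ : a -> d -> e -> e
\p._ : g -> Bool
  unify g -> Bool ~ Bool -> h
  unify g ~ Bool
  unify Bool ~ h
_ _ : Bool
\w._ : f -> Bool
  unify a -> d -> e -> e ~ (f -> Bool) -> i
  unify a ~ f -> Bool
  unify d -> e -> e ~ i
_ _ : d -> e -> e
  unify Int ~ Int
r : k
  unify k ~ Int
\r._ : Int -> Int
\q._ : j -> Int -> Int
  unify d -> e -> e ~ j -> Int -> Int
  unify d ~ j
  unify e -> e ~ Int -> Int
  unify e ~ Int
  unify Int ~ Int
  unify Int ~ Int
  unify Bool ~ Int
  FAIL: mismatch Bool ~ Int

Answer: 1.0.1.0.0 : false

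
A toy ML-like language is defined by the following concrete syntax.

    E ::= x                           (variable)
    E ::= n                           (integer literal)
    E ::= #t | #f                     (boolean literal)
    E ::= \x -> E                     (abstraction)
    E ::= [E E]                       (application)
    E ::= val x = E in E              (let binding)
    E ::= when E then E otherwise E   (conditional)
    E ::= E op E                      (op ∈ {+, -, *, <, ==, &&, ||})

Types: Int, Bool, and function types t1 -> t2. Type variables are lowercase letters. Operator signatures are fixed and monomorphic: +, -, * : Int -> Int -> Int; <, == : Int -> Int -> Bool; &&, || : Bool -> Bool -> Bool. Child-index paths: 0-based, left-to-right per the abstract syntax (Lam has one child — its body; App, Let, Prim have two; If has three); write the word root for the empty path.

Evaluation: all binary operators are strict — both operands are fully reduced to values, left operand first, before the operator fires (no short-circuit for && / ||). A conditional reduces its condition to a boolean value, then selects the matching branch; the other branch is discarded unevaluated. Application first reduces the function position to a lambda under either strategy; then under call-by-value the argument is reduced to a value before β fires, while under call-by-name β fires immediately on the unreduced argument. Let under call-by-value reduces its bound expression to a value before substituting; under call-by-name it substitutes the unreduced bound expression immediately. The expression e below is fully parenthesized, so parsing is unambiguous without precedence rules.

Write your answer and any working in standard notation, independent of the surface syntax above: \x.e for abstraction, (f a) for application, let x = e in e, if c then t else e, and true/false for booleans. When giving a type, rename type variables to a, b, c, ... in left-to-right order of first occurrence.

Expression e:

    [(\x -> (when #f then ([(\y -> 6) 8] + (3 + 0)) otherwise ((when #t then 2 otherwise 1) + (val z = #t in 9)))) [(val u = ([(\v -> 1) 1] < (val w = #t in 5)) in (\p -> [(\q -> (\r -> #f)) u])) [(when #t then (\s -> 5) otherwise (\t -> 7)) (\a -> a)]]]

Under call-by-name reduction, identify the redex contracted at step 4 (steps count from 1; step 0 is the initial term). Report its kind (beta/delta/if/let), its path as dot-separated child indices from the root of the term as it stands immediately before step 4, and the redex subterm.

Trace:
step 0: ((\x.(if false then (((\y.6) 8) + (3 + 0)) else ((if true then 2 else 1) + (let z = true in 9)))) ((let u = (((\v.1) 1) < (let w = true in 5)) in (\p.((\q.(\r.false)) u))) ((if true then (\s.5) else (\t.7)) (\a.a))))
step 1: [beta@root] (if false then (((\y.6) 8) + (3 + 0)) else ((if true then 2 else 1) + (let z = true in 9)))
step 2: [if@root] ((if true then 2 else 1) + (let z = true in 9))
step 3: [if@0] (2 + (let z = true in 9))
step 4: [let@1] (2 + 9)

Answer: let at 1 : (let z = true in 9)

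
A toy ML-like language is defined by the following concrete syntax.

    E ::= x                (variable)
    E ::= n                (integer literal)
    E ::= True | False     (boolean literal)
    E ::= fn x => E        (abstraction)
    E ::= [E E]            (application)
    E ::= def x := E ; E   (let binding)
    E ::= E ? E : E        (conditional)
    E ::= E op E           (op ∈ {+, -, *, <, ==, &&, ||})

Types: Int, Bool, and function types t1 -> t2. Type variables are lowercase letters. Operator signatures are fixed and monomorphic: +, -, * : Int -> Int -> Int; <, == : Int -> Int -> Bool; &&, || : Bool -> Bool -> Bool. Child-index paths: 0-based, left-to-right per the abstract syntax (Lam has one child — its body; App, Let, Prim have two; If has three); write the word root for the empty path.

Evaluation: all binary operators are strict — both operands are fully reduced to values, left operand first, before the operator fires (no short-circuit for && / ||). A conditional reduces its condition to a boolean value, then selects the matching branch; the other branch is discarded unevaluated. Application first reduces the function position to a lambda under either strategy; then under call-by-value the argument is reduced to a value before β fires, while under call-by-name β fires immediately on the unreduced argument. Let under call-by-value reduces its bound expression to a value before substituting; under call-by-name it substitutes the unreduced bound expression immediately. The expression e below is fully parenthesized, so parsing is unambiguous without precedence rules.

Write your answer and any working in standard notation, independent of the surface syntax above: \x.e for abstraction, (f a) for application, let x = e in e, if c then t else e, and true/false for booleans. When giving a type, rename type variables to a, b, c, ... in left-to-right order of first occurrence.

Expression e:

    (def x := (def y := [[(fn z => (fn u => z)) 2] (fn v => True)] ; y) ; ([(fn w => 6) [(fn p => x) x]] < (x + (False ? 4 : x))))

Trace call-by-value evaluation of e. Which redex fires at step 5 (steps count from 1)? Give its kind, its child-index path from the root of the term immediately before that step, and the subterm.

Trace:
step 0: (let x = (let y = (((\z.(\u.z)) 2) (\v.true)) in y) in (((\w.6) ((\p.x) x)) < (x + (if false then 4 else x))))
step 1: [beta@0.0.0] (let x = (let y = ((\u.2) (\v.true)) in y) in (((\w.6) ((\p.x) x)) < (x + (if false then 4 else x))))
step 2: [beta@0.0] (let x = (let y = 2 in y) in (((\w.6) ((\p.x) x)) < (x + (if false then 4 else x))))
step 3: [let@0] (let x = 2 in (((\w.6) ((\p.x) x)) < (x + (if false then 4 else x))))
step 4: [let@root] (((\w.6) ((\p.2) 2)) < (2 + (if false then 4 else 2)))
step 5: [beta@0.1] (((\w.6) 2) < (2 + (if false then 4 else 2)))

Answer: beta at 0.1 : ((\p.2) 2)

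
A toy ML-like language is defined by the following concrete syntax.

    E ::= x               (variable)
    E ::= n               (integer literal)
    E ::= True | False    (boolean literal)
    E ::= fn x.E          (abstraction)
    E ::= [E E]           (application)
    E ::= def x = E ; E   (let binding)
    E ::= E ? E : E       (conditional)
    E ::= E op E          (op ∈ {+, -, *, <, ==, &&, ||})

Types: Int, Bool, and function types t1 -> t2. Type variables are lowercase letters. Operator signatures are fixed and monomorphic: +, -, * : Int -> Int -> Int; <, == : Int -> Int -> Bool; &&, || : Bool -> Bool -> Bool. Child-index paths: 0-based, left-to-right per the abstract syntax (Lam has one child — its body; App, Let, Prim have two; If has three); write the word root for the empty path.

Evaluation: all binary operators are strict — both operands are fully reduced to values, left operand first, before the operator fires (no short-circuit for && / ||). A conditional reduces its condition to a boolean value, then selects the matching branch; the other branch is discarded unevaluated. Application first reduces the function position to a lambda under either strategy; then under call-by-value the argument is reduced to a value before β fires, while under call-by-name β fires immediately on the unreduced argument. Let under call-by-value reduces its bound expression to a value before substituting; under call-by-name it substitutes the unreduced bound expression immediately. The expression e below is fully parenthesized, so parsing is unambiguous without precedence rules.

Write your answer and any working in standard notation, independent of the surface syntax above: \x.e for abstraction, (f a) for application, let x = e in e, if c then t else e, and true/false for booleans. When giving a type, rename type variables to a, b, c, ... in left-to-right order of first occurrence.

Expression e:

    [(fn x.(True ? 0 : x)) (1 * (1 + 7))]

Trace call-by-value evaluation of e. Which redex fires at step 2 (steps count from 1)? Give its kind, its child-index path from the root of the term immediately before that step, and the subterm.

Answer: delta at 1 : (1 * 8)

Derivation:
step 0: ((\x.(if true then 0 else x)) (1 * (1 + 7)))
step 1: [delta@1.1] ((\x.(if true then 0 else x)) (1 * 8))
step 2: [delta@1] ((\x.(if true then 0 else x)) 8)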